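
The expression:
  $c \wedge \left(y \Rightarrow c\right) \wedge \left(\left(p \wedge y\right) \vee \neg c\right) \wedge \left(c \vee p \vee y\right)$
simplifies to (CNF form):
$c \wedge p \wedge y$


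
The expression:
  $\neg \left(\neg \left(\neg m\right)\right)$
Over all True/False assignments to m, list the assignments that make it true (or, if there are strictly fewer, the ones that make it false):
is true only for:
  m=False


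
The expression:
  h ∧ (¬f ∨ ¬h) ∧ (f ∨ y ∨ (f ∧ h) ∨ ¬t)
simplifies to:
h ∧ ¬f ∧ (y ∨ ¬t)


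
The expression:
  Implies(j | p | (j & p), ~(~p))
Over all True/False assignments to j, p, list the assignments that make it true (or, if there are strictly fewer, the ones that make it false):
is false only for:
  j=True, p=False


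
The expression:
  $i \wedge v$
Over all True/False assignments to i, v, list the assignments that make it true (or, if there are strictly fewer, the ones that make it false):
is true only for:
  i=True, v=True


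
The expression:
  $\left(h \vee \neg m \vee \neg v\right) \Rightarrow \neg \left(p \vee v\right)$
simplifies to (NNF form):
$\left(\neg p \wedge \neg v\right) \vee \left(m \wedge v \wedge \neg h\right)$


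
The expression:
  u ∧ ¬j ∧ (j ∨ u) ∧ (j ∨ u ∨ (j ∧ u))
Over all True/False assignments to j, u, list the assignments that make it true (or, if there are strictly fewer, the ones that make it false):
is true only for:
  j=False, u=True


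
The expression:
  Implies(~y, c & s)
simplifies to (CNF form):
(c | y) & (s | y)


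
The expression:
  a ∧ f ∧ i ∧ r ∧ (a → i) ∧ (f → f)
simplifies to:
a ∧ f ∧ i ∧ r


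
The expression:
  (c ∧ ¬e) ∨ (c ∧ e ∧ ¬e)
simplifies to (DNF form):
c ∧ ¬e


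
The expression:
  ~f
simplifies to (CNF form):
~f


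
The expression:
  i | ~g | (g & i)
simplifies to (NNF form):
i | ~g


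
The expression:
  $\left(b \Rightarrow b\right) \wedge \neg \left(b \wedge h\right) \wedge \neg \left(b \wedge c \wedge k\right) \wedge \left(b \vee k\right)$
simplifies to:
$\left(b \vee k\right) \wedge \left(\neg b \vee \neg h\right) \wedge \left(\neg b \vee \neg c \vee \neg k\right)$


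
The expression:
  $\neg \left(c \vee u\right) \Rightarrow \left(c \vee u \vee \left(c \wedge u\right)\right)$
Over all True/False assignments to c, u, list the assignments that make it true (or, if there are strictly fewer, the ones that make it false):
is false only for:
  c=False, u=False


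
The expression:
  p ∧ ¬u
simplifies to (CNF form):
p ∧ ¬u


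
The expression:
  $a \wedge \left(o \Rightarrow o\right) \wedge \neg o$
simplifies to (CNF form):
$a \wedge \neg o$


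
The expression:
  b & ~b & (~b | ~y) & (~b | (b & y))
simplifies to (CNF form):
False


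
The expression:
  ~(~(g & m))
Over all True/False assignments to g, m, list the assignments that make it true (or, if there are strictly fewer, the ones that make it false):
is true only for:
  g=True, m=True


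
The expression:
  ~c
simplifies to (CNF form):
~c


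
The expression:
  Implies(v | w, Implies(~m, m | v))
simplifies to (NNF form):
m | v | ~w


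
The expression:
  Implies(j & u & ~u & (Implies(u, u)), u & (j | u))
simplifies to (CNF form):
True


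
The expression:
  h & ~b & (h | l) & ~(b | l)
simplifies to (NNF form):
h & ~b & ~l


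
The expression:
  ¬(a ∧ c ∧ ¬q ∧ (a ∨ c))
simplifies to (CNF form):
q ∨ ¬a ∨ ¬c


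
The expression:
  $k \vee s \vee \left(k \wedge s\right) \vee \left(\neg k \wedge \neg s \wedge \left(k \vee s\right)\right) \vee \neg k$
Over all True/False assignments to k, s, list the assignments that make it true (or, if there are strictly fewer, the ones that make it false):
is always true.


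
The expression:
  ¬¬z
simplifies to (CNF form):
z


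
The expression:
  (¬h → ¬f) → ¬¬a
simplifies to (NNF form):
a ∨ (f ∧ ¬h)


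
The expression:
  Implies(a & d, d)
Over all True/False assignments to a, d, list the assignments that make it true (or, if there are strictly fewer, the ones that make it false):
is always true.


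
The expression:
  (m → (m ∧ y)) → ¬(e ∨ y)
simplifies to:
¬y ∧ (m ∨ ¬e)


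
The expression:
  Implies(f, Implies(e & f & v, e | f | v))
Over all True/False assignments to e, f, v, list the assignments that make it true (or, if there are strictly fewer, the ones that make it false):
is always true.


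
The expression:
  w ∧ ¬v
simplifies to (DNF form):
w ∧ ¬v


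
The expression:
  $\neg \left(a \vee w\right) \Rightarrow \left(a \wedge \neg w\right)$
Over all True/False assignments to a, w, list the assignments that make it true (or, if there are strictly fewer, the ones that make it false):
is false only for:
  a=False, w=False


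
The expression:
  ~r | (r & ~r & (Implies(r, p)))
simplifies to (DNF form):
~r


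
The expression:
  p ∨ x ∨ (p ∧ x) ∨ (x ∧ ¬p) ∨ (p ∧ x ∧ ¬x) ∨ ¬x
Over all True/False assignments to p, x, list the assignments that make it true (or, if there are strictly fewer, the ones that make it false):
is always true.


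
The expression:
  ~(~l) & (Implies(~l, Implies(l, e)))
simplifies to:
l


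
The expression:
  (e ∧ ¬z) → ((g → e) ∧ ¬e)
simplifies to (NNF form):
z ∨ ¬e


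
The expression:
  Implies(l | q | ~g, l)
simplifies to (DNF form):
l | (g & ~q)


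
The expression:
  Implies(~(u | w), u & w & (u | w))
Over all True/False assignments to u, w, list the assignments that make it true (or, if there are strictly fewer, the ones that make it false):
is false only for:
  u=False, w=False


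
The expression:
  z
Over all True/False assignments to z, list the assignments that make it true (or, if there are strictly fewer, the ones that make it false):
is true only for:
  z=True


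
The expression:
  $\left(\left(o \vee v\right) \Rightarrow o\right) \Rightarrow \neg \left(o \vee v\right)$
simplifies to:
$\neg o$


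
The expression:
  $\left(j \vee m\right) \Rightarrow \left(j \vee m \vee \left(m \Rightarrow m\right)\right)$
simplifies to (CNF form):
$\text{True}$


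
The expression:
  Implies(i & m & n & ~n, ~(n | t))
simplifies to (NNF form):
True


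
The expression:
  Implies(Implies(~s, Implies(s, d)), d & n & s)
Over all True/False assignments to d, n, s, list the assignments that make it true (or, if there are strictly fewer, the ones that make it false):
is true only for:
  d=True, n=True, s=True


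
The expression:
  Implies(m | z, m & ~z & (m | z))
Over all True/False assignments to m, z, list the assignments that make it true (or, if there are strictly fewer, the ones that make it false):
is true only for:
  m=False, z=False;
  m=True, z=False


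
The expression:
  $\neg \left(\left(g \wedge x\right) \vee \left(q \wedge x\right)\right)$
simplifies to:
$\left(\neg g \wedge \neg q\right) \vee \neg x$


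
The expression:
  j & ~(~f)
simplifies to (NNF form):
f & j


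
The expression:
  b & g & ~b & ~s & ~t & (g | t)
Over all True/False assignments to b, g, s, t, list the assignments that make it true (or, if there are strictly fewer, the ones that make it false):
is never true.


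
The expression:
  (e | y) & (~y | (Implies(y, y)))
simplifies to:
e | y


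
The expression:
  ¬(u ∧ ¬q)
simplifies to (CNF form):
q ∨ ¬u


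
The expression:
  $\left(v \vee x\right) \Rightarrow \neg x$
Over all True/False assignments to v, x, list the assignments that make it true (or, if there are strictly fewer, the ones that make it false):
is true only for:
  v=False, x=False;
  v=True, x=False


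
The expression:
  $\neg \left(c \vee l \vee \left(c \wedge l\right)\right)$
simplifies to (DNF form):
$\neg c \wedge \neg l$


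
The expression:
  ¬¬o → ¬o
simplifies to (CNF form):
¬o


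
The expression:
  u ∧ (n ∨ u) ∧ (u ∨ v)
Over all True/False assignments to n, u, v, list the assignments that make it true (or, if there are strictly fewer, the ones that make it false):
is true only for:
  n=False, u=True, v=False;
  n=False, u=True, v=True;
  n=True, u=True, v=False;
  n=True, u=True, v=True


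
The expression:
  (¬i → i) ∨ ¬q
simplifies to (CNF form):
i ∨ ¬q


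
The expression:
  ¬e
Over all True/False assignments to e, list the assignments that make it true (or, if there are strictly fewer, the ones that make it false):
is true only for:
  e=False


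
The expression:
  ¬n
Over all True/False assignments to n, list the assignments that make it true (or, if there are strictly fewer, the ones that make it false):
is true only for:
  n=False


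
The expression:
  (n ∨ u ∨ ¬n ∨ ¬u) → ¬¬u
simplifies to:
u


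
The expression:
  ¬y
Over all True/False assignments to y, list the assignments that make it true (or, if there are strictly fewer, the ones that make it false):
is true only for:
  y=False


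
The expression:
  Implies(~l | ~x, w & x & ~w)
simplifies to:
l & x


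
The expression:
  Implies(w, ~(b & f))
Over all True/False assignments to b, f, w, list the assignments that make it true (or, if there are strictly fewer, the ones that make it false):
is false only for:
  b=True, f=True, w=True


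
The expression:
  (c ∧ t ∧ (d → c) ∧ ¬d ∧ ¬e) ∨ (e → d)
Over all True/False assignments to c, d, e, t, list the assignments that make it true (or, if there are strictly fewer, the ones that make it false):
is false only for:
  c=False, d=False, e=True, t=False;
  c=False, d=False, e=True, t=True;
  c=True, d=False, e=True, t=False;
  c=True, d=False, e=True, t=True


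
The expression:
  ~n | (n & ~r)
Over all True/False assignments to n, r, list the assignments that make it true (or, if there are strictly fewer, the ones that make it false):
is false only for:
  n=True, r=True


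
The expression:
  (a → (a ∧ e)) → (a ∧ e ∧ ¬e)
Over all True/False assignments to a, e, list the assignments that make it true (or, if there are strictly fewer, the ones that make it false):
is true only for:
  a=True, e=False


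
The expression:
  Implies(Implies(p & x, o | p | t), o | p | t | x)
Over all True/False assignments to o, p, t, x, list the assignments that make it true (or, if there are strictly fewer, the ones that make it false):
is false only for:
  o=False, p=False, t=False, x=False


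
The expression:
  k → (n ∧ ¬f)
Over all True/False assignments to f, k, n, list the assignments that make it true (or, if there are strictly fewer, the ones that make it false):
is false only for:
  f=False, k=True, n=False;
  f=True, k=True, n=False;
  f=True, k=True, n=True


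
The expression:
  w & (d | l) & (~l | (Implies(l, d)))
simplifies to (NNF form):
d & w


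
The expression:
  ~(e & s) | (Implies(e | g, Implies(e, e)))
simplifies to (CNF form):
True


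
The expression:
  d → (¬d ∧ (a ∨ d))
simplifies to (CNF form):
¬d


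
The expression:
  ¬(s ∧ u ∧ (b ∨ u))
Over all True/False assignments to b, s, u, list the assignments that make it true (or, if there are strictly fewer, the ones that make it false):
is false only for:
  b=False, s=True, u=True;
  b=True, s=True, u=True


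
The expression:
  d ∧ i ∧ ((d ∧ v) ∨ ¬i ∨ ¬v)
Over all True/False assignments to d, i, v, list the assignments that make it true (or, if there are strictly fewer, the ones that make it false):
is true only for:
  d=True, i=True, v=False;
  d=True, i=True, v=True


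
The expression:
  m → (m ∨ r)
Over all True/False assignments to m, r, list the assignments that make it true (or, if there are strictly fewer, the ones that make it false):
is always true.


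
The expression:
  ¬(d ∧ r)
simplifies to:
¬d ∨ ¬r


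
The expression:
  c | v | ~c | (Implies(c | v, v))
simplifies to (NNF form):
True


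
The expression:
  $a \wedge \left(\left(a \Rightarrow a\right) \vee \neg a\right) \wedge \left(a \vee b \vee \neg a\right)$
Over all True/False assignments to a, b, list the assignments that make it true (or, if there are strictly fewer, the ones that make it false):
is true only for:
  a=True, b=False;
  a=True, b=True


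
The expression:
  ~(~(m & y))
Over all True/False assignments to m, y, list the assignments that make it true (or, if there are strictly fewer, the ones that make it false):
is true only for:
  m=True, y=True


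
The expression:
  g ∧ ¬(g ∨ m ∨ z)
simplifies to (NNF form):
False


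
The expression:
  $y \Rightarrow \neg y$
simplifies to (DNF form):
$\neg y$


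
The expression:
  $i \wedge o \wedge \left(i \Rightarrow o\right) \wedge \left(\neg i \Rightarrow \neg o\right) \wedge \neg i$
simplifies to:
$\text{False}$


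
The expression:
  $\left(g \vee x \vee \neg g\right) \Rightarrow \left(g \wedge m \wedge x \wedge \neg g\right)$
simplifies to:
$\text{False}$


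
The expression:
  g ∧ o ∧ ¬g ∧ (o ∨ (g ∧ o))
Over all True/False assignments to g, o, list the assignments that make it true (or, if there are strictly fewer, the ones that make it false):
is never true.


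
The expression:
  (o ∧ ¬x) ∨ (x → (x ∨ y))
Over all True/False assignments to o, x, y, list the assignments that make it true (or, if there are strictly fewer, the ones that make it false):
is always true.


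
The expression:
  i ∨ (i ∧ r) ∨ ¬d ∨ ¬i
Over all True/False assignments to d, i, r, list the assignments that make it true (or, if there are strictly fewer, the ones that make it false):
is always true.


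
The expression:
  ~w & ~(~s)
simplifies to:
s & ~w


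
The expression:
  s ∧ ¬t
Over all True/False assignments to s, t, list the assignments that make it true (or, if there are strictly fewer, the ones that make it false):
is true only for:
  s=True, t=False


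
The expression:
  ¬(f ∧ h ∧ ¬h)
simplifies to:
True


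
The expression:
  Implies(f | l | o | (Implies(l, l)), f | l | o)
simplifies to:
f | l | o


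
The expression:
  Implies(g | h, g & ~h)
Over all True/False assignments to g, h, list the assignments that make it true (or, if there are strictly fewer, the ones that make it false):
is true only for:
  g=False, h=False;
  g=True, h=False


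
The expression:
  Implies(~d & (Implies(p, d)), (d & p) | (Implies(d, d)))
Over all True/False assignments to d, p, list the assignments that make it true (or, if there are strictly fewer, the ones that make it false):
is always true.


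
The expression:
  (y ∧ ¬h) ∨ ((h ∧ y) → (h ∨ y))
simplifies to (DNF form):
True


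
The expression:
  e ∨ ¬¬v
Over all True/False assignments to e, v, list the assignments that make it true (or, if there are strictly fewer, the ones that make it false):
is false only for:
  e=False, v=False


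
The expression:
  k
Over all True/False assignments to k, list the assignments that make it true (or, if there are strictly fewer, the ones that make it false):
is true only for:
  k=True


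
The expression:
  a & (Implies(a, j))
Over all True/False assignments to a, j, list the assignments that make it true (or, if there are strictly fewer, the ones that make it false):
is true only for:
  a=True, j=True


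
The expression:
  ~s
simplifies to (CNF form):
~s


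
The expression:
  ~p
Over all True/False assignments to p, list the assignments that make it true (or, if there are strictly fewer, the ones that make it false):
is true only for:
  p=False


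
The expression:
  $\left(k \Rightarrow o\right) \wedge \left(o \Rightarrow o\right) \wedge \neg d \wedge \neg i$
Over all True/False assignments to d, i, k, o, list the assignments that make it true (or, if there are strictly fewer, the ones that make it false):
is true only for:
  d=False, i=False, k=False, o=False;
  d=False, i=False, k=False, o=True;
  d=False, i=False, k=True, o=True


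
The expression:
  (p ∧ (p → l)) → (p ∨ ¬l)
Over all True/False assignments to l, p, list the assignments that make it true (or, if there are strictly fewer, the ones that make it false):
is always true.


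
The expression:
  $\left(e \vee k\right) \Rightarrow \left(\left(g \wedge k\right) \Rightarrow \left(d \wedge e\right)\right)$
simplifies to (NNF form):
$\left(d \wedge e\right) \vee \neg g \vee \neg k$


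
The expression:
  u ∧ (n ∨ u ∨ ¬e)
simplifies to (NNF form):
u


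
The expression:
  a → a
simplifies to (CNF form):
True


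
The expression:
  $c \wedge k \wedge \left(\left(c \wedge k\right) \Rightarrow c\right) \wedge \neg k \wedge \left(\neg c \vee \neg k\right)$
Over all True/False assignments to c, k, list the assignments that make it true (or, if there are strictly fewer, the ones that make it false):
is never true.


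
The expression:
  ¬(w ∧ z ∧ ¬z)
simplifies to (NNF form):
True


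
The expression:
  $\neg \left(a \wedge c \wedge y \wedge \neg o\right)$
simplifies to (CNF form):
$o \vee \neg a \vee \neg c \vee \neg y$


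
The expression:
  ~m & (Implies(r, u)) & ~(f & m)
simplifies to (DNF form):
(u & ~m) | (~m & ~r)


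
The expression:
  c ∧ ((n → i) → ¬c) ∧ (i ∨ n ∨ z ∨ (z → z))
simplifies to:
c ∧ n ∧ ¬i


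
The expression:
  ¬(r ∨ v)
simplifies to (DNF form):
¬r ∧ ¬v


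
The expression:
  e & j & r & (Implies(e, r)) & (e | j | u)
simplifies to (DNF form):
e & j & r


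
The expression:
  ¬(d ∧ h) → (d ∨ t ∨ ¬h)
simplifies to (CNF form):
d ∨ t ∨ ¬h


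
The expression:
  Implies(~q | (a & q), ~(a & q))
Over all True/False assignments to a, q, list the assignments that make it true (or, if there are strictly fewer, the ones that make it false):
is false only for:
  a=True, q=True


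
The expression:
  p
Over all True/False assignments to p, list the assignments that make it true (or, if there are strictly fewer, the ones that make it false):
is true only for:
  p=True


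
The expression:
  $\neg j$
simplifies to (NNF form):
$\neg j$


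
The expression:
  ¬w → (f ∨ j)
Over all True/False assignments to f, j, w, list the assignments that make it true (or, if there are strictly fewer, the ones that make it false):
is false only for:
  f=False, j=False, w=False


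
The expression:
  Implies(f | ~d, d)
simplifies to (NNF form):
d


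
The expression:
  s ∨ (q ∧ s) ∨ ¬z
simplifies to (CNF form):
s ∨ ¬z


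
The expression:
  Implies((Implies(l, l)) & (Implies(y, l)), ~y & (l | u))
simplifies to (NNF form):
(l | u | y) & (~l | ~y)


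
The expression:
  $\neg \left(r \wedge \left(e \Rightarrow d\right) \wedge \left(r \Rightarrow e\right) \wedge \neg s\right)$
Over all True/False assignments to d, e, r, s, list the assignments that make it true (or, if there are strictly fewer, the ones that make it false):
is false only for:
  d=True, e=True, r=True, s=False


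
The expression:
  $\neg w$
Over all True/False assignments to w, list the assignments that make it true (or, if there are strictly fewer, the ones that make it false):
is true only for:
  w=False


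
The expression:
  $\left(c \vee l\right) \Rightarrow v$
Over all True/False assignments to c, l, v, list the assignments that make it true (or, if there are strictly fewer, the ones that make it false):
is false only for:
  c=False, l=True, v=False;
  c=True, l=False, v=False;
  c=True, l=True, v=False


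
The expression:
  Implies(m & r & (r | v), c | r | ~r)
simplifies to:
True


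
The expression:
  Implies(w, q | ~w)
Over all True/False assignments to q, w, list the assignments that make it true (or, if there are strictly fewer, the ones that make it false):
is false only for:
  q=False, w=True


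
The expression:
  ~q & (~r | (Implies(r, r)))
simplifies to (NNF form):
~q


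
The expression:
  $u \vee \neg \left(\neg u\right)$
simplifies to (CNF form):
$u$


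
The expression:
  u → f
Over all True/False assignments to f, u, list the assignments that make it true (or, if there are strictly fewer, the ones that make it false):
is false only for:
  f=False, u=True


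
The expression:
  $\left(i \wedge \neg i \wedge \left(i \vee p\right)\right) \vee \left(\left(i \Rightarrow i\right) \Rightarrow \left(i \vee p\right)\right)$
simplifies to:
$i \vee p$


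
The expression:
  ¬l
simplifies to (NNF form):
¬l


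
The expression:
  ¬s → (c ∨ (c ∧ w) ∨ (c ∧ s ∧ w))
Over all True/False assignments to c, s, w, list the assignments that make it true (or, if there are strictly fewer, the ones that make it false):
is false only for:
  c=False, s=False, w=False;
  c=False, s=False, w=True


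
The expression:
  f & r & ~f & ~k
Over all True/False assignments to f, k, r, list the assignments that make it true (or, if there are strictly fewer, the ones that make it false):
is never true.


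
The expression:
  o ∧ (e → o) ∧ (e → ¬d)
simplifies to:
o ∧ (¬d ∨ ¬e)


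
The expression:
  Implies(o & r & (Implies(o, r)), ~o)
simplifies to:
~o | ~r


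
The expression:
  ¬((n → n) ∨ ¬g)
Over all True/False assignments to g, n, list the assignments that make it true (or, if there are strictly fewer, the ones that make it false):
is never true.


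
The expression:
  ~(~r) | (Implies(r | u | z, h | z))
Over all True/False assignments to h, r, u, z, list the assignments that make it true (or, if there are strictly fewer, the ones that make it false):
is false only for:
  h=False, r=False, u=True, z=False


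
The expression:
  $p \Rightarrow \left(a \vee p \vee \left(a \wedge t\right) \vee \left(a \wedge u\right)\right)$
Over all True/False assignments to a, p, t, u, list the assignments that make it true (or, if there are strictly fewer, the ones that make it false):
is always true.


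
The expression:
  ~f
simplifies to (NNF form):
~f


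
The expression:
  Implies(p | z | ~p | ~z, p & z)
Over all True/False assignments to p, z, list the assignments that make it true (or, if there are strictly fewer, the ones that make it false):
is true only for:
  p=True, z=True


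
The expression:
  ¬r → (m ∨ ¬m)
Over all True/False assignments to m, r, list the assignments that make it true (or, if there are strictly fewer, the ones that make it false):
is always true.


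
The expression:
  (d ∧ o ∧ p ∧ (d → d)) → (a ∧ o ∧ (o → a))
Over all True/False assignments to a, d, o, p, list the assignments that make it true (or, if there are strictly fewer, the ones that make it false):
is false only for:
  a=False, d=True, o=True, p=True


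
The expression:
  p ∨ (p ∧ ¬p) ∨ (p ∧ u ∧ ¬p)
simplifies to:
p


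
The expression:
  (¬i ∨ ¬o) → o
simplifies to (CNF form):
o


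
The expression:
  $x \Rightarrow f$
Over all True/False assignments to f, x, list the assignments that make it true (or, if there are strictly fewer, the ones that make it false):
is false only for:
  f=False, x=True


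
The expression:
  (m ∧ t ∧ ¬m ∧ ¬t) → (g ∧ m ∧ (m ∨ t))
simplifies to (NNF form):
True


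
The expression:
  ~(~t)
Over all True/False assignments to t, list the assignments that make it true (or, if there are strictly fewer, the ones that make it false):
is true only for:
  t=True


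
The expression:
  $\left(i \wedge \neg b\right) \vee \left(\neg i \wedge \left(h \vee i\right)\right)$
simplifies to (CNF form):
$\left(h \vee i\right) \wedge \left(\neg b \vee \neg i\right)$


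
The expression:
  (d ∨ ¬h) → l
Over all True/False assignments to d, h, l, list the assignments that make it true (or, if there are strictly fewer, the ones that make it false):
is false only for:
  d=False, h=False, l=False;
  d=True, h=False, l=False;
  d=True, h=True, l=False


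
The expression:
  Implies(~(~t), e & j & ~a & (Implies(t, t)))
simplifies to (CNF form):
(e | ~t) & (j | ~t) & (~a | ~t)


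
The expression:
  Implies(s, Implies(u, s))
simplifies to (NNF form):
True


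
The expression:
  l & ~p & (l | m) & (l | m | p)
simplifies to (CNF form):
l & ~p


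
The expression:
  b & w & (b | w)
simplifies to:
b & w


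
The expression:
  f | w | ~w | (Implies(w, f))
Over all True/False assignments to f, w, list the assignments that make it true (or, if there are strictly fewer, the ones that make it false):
is always true.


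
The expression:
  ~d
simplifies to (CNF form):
~d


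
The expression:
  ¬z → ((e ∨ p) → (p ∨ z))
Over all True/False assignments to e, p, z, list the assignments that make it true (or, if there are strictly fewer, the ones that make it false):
is false only for:
  e=True, p=False, z=False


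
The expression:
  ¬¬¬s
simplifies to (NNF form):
¬s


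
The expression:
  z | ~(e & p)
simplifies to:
z | ~e | ~p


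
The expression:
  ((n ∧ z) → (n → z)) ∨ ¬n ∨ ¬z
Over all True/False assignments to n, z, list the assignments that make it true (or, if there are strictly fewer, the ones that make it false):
is always true.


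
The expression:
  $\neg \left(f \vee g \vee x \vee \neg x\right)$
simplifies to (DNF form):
$\text{False}$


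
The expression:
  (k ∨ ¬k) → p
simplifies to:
p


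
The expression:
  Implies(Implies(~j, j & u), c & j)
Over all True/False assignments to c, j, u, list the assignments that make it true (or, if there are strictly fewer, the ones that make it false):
is false only for:
  c=False, j=True, u=False;
  c=False, j=True, u=True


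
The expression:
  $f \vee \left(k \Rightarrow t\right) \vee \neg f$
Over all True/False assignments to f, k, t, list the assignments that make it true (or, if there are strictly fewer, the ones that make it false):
is always true.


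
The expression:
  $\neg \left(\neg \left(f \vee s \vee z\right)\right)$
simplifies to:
$f \vee s \vee z$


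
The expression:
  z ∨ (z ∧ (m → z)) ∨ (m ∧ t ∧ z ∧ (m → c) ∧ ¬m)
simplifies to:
z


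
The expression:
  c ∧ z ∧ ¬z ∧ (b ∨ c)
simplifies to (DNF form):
False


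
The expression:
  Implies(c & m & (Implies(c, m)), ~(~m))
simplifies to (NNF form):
True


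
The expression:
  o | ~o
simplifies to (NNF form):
True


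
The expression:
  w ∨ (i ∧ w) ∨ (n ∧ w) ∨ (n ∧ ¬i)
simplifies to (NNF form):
w ∨ (n ∧ ¬i)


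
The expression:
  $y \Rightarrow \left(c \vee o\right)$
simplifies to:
$c \vee o \vee \neg y$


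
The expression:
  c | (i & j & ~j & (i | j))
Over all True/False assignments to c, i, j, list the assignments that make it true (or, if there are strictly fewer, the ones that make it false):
is true only for:
  c=True, i=False, j=False;
  c=True, i=False, j=True;
  c=True, i=True, j=False;
  c=True, i=True, j=True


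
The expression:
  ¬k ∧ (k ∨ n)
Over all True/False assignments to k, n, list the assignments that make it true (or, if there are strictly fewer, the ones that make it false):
is true only for:
  k=False, n=True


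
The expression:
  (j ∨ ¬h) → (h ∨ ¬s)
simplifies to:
h ∨ ¬s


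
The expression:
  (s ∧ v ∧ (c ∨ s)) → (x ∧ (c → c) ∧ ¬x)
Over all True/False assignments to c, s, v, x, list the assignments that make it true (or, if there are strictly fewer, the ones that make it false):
is false only for:
  c=False, s=True, v=True, x=False;
  c=False, s=True, v=True, x=True;
  c=True, s=True, v=True, x=False;
  c=True, s=True, v=True, x=True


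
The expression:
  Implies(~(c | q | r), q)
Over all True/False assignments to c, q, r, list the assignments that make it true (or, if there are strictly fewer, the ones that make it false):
is false only for:
  c=False, q=False, r=False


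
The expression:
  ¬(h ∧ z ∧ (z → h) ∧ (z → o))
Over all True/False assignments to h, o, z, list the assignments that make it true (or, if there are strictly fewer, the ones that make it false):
is false only for:
  h=True, o=True, z=True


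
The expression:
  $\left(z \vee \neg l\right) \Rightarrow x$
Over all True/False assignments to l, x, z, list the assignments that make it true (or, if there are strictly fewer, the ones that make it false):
is false only for:
  l=False, x=False, z=False;
  l=False, x=False, z=True;
  l=True, x=False, z=True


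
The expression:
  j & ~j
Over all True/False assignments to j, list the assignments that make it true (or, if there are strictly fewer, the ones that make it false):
is never true.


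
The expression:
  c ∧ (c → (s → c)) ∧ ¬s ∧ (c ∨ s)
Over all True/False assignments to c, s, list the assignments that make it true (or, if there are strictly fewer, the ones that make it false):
is true only for:
  c=True, s=False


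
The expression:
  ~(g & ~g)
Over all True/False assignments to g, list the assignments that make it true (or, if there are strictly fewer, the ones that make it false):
is always true.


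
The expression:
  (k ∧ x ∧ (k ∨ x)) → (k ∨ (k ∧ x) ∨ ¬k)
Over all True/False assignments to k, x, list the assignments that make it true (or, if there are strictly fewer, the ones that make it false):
is always true.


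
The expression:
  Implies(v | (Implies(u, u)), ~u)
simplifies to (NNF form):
~u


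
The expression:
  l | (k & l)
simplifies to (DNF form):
l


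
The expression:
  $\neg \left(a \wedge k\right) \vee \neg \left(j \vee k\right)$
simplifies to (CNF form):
$\neg a \vee \neg k$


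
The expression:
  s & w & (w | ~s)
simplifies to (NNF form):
s & w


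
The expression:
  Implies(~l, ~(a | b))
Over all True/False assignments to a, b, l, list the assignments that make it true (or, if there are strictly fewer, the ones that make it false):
is false only for:
  a=False, b=True, l=False;
  a=True, b=False, l=False;
  a=True, b=True, l=False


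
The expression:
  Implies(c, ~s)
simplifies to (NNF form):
~c | ~s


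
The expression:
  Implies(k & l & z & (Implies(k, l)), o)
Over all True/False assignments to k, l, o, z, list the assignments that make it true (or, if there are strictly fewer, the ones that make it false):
is false only for:
  k=True, l=True, o=False, z=True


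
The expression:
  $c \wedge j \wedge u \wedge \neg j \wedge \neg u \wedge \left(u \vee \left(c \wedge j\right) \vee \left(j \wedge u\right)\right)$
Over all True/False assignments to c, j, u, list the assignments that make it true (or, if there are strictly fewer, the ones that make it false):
is never true.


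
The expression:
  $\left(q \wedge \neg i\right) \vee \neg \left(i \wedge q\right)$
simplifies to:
$\neg i \vee \neg q$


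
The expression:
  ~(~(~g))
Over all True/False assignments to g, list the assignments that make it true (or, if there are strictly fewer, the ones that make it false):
is true only for:
  g=False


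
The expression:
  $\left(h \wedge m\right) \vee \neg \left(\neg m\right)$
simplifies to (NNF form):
$m$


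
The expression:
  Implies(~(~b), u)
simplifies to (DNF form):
u | ~b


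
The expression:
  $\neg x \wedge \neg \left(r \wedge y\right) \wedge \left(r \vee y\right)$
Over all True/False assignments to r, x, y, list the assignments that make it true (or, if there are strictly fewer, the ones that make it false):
is true only for:
  r=False, x=False, y=True;
  r=True, x=False, y=False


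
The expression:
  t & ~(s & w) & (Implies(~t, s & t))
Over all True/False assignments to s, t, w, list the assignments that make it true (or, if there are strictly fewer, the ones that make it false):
is true only for:
  s=False, t=True, w=False;
  s=False, t=True, w=True;
  s=True, t=True, w=False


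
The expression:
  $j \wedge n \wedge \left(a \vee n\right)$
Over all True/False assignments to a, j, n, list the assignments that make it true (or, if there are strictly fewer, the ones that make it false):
is true only for:
  a=False, j=True, n=True;
  a=True, j=True, n=True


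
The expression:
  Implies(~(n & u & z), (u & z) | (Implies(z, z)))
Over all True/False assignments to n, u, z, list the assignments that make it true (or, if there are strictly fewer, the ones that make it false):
is always true.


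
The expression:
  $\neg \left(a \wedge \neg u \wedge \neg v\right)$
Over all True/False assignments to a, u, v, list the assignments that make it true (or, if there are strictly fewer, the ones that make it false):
is false only for:
  a=True, u=False, v=False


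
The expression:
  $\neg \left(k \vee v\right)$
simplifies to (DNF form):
$\neg k \wedge \neg v$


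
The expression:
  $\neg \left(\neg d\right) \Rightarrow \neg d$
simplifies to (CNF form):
$\neg d$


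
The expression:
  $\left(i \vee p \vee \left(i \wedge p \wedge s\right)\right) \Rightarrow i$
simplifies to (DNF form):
$i \vee \neg p$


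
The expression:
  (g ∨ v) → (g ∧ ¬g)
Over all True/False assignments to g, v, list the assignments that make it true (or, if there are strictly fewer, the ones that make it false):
is true only for:
  g=False, v=False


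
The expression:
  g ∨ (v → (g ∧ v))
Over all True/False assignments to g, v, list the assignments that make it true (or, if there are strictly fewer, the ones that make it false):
is false only for:
  g=False, v=True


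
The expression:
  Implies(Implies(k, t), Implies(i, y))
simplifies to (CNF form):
(k | y | ~i) & (y | ~i | ~t)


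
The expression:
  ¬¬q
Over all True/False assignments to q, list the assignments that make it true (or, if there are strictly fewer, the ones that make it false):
is true only for:
  q=True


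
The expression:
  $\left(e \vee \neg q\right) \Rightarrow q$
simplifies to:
$q$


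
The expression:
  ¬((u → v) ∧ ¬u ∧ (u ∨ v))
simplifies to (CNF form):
u ∨ ¬v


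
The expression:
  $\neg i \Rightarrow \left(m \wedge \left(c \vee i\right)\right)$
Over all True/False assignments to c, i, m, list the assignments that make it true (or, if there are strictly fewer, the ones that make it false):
is false only for:
  c=False, i=False, m=False;
  c=False, i=False, m=True;
  c=True, i=False, m=False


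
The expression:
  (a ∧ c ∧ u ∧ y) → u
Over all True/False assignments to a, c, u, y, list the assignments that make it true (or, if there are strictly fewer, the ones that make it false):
is always true.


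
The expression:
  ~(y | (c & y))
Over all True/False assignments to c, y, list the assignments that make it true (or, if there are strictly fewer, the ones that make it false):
is true only for:
  c=False, y=False;
  c=True, y=False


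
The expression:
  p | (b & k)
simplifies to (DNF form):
p | (b & k)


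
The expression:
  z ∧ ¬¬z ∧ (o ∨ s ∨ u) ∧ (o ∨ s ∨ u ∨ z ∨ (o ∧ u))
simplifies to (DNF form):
(o ∧ z) ∨ (s ∧ z) ∨ (u ∧ z)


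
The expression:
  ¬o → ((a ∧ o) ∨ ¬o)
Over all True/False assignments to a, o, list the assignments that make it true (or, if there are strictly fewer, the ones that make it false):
is always true.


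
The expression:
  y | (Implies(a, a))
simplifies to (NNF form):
True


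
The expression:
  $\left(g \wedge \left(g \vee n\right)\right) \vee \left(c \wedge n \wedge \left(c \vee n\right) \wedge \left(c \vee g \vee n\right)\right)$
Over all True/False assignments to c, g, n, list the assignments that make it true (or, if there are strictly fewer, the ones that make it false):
is false only for:
  c=False, g=False, n=False;
  c=False, g=False, n=True;
  c=True, g=False, n=False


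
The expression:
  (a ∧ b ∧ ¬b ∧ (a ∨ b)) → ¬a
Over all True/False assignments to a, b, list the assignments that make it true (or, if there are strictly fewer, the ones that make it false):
is always true.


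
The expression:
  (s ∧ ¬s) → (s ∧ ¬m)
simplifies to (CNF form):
True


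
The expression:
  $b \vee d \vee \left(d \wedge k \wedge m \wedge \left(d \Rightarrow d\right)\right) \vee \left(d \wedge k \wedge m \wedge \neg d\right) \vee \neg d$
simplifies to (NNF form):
$\text{True}$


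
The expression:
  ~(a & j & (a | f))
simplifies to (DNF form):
~a | ~j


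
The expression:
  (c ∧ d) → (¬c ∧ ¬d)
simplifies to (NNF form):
¬c ∨ ¬d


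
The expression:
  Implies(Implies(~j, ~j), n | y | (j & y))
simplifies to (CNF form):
n | y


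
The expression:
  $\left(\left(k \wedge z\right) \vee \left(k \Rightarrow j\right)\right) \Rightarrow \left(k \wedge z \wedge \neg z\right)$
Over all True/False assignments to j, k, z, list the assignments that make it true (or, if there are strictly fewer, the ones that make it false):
is true only for:
  j=False, k=True, z=False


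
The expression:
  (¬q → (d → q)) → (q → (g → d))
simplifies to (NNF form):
d ∨ ¬g ∨ ¬q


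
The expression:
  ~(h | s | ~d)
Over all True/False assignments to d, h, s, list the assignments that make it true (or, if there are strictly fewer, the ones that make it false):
is true only for:
  d=True, h=False, s=False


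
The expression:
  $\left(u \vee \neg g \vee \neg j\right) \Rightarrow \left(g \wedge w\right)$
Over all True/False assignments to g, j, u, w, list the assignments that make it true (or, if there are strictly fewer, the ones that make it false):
is true only for:
  g=True, j=False, u=False, w=True;
  g=True, j=False, u=True, w=True;
  g=True, j=True, u=False, w=False;
  g=True, j=True, u=False, w=True;
  g=True, j=True, u=True, w=True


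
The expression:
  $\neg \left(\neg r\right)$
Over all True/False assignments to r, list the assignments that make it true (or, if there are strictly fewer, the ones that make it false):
is true only for:
  r=True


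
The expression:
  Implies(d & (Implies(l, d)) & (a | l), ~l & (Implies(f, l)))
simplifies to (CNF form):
(~d | ~l) & (~a | ~d | ~f)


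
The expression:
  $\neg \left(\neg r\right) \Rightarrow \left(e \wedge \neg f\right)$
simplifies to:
$\left(e \wedge \neg f\right) \vee \neg r$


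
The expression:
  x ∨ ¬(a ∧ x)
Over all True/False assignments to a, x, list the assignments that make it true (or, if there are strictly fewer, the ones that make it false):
is always true.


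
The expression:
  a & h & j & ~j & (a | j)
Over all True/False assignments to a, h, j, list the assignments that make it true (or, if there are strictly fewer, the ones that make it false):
is never true.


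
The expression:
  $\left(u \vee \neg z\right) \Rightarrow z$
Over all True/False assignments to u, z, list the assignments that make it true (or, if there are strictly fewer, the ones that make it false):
is true only for:
  u=False, z=True;
  u=True, z=True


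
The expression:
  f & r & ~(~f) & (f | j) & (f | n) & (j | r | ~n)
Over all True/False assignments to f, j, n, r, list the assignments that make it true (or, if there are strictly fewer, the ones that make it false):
is true only for:
  f=True, j=False, n=False, r=True;
  f=True, j=False, n=True, r=True;
  f=True, j=True, n=False, r=True;
  f=True, j=True, n=True, r=True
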